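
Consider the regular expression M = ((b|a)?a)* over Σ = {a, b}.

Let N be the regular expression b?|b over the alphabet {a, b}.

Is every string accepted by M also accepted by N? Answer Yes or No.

The string a is in L(M) but not in L(N).
So L(M) ⊄ L(N).

No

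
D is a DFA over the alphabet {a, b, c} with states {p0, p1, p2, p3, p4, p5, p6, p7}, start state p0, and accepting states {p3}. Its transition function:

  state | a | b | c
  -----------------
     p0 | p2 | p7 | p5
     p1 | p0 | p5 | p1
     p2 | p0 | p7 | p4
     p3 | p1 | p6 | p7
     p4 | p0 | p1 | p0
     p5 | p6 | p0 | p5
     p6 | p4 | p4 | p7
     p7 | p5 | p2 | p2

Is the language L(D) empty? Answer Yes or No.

The states reachable from the start state are {p0, p1, p2, p4, p5, p6, p7}.
None of the accepting states {p3} is reachable, so no string is accepted and L(D) = ∅.

Yes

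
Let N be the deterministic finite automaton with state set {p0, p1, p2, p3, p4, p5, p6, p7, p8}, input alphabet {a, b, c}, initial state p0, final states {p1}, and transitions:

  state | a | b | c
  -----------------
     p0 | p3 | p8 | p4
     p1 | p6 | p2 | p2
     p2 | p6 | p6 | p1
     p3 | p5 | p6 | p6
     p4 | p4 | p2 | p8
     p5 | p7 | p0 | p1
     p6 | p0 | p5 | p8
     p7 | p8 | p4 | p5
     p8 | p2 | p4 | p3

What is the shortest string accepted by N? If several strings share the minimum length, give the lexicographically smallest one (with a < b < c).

A breadth-first search from p0 reaches an accepting state first via the path p0 → p3 → p5 → p1 on input aac.
No string of length < 3 is accepted (BFS exhausts all shorter strings without reaching an accepting state), and aac is the lexicographically least accepting string of length 3.

aac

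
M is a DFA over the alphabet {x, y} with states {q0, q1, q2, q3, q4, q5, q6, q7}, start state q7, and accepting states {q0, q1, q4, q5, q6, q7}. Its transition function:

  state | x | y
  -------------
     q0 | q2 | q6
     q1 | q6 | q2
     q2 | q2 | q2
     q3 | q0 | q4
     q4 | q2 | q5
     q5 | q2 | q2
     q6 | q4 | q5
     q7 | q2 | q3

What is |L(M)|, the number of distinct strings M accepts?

8

The useful subgraph on states {q0, q3, q4, q5, q6, q7} is acyclic, so L(M) is finite; the longest accepting path visits 6 useful states, giving maximum string length 5.
Counting accepting paths from q7 by length: 1 of length 0, 2 of length 2, 2 of length 3, 2 of length 4, 1 of length 5. Total 8.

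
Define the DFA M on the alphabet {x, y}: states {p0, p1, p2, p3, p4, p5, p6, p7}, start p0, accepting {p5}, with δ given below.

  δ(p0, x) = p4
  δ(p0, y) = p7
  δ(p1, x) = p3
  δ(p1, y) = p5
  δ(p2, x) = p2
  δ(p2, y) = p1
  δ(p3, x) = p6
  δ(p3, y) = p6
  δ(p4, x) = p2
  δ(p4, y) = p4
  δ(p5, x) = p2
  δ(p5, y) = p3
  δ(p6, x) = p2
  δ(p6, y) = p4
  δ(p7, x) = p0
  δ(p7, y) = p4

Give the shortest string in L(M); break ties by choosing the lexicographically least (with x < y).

xxyy

A breadth-first search from p0 reaches an accepting state first via the path p0 → p4 → p2 → p1 → p5 on input xxyy.
No string of length < 4 is accepted (BFS exhausts all shorter strings without reaching an accepting state), and xxyy is the lexicographically least accepting string of length 4.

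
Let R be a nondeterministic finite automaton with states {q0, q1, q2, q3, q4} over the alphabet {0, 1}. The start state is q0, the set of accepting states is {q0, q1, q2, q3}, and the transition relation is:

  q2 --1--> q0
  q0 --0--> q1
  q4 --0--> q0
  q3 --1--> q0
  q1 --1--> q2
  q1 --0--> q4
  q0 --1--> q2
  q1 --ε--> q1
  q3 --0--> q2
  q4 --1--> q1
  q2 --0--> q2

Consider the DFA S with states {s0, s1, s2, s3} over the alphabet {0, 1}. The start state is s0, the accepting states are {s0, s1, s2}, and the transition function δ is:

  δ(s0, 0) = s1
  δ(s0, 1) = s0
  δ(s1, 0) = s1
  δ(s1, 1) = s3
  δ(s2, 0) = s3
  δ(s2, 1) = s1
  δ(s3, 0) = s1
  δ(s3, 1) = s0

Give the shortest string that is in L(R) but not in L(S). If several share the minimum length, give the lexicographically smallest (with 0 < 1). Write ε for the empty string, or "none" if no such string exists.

01

The string 01 is accepted by R but not by S.
No shorter string lies in the difference, and 01 is the lexicographically first length-2 string in L(R) \ L(S).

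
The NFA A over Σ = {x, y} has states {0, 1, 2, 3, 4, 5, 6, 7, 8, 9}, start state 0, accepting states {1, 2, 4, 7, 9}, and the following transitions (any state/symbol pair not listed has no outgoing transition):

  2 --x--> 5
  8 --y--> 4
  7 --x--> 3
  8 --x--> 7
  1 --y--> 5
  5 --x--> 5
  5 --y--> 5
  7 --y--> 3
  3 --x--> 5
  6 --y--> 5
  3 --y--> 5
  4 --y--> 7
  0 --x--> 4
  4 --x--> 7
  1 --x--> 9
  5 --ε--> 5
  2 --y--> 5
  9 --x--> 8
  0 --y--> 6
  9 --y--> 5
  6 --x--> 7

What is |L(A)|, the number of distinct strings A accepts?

The useful subgraph on states {0, 4, 6, 7} is acyclic, so L(A) is finite; the longest accepting path visits 3 useful states, giving maximum string length 2.
Counting accepting paths from 0 by length: 1 of length 1, 3 of length 2. Total 4.

4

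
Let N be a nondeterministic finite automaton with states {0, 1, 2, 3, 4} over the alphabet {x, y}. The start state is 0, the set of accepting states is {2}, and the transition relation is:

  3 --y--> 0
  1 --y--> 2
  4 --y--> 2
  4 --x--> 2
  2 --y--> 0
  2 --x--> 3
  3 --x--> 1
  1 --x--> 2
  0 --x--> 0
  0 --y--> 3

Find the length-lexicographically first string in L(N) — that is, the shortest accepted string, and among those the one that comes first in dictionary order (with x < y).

A breadth-first search from 0 reaches an accepting state first via the path 0 → 3 → 1 → 2 on input yxx.
No string of length < 3 is accepted (BFS exhausts all shorter strings without reaching an accepting state), and yxx is the lexicographically least accepting string of length 3.

yxx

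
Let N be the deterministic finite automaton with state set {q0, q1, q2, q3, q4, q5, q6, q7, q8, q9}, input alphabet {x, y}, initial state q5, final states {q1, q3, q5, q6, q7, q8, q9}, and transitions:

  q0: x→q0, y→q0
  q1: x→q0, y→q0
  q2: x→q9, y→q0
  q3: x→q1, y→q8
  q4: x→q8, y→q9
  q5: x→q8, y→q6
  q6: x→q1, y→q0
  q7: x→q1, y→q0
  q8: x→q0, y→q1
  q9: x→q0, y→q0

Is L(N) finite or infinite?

The useful states (reachable from q5 and able to reach an accepting state) are {q1, q5, q6, q8}.
Restricted to these states the transition graph has no cycle, so every accepting path has bounded length and L is finite.

finite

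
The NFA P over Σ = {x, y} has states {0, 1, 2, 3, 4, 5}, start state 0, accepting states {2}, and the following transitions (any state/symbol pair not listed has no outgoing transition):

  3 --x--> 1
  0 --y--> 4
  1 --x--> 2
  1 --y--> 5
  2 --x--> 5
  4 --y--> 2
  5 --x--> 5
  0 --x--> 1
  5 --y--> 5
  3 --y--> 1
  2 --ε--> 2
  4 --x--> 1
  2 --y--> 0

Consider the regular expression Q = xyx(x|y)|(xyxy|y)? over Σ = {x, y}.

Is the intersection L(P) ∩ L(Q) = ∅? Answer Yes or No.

Converting the expression Q to a DFA (subset construction, then merging equivalent states) gives the minimal DFA with states {q0, q1, q2, q3, q4, q5}, start state q0, accepting states {q0, q2} and transitions q0: x→q1, y→q2; q1: x→q3, y→q4; q2: x→q3, y→q3; q3: x→q3, y→q3; q4: x→q5, y→q3; q5: x→q2, y→q2.
Exploring the product automaton P × Q from the start pair (0, q0), following both machines on each input symbol, reaches 11 state pairs: (0, q0), (1, q1), (4, q2), (2, q3), (5, q4), (1, q3), (5, q3), (0, q3), (5, q5), (4, q3), (5, q2).
P accepts in {2} and Q accepts in {q0, q2}; no reachable pair has both components accepting, so no string drives both machines to acceptance simultaneously and L(P) ∩ L(Q) = ∅.
So no string is accepted by both, and the intersection is empty.

Yes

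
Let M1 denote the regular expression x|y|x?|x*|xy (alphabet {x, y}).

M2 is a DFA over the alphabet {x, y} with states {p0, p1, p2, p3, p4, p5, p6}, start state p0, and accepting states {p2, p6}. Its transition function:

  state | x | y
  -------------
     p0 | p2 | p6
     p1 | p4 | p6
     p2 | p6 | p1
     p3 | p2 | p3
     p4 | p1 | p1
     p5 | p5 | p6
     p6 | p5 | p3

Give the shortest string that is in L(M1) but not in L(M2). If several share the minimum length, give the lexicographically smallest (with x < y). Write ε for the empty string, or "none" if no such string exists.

ε

The empty string ε is accepted by M1 but not by M2.
Since ε is the unique shortest string, it is the required witness.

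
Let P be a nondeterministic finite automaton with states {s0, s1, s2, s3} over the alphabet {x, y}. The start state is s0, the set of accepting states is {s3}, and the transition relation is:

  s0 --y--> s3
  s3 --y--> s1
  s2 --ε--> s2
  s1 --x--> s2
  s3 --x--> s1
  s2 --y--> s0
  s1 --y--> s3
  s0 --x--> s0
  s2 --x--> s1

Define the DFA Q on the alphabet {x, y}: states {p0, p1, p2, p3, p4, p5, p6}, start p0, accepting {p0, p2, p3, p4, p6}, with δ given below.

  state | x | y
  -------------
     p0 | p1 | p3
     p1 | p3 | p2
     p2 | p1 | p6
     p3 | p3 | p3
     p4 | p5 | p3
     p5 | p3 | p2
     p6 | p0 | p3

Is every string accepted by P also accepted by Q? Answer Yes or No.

Yes

Exploring the product automaton P × Q from the start pair (s0, p0), following both machines on each input symbol, reaches 10 state pairs: (s0, p0), (s0, p1), (s3, p3), (s0, p3), (s3, p2), (s1, p3), (s1, p1), (s1, p6), (s2, p3), (s2, p0).
P accepts in {s3} and Q accepts in {p0, p2, p3, p4, p6}. The reachable pairs whose P-component is accepting are (s3, p3), (s3, p2); in each of them the Q-component is accepting too, so the product for L(P) \ L(Q) (P-component accepting, Q-component rejecting) has no reachable accepting pair and the difference is empty.
Hence every string in L(P) is also in L(Q).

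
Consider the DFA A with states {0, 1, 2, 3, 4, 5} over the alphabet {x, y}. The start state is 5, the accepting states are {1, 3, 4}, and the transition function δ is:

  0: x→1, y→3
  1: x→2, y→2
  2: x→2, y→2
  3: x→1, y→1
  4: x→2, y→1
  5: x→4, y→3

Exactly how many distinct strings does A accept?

5

The useful subgraph on states {1, 3, 4, 5} is acyclic, so L(A) is finite; the longest accepting path visits 3 useful states, giving maximum string length 2.
Counting accepting paths from 5 by length: 2 of length 1, 3 of length 2. Total 5.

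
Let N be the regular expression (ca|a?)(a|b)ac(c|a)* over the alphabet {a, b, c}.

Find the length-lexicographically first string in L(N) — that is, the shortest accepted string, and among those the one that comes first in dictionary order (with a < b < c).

aac

By inspection of the expression, no string of length less than 3 matches, and aac is the lexicographically first match of length 3.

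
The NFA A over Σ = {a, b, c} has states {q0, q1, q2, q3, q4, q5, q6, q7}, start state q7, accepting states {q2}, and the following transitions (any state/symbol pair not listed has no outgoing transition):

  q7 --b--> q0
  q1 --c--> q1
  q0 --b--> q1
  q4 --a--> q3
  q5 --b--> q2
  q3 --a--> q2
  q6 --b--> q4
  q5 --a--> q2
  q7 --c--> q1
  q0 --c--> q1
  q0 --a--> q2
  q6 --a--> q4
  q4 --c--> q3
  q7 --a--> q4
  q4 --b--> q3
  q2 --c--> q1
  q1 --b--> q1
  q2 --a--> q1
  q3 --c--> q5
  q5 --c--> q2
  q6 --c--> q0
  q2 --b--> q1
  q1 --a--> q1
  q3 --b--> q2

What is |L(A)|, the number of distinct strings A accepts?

The useful subgraph on states {q0, q2, q3, q4, q5, q7} is acyclic, so L(A) is finite; the longest accepting path visits 5 useful states, giving maximum string length 4.
Counting accepting paths from q7 by length: 1 of length 2, 6 of length 3, 9 of length 4. Total 16.

16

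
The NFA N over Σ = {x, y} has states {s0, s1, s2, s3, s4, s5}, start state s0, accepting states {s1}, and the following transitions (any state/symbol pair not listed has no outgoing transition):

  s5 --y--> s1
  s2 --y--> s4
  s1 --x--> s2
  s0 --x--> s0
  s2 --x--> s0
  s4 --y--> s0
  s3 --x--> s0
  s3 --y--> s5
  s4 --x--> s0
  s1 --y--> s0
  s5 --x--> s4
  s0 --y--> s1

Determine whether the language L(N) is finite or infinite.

infinite

State s0 is reachable from the start and can reach an accepting state, and it lies on the cycle s0 → s0.
Traversing that cycle any number of times yields accepted strings of unbounded length, so the language is infinite.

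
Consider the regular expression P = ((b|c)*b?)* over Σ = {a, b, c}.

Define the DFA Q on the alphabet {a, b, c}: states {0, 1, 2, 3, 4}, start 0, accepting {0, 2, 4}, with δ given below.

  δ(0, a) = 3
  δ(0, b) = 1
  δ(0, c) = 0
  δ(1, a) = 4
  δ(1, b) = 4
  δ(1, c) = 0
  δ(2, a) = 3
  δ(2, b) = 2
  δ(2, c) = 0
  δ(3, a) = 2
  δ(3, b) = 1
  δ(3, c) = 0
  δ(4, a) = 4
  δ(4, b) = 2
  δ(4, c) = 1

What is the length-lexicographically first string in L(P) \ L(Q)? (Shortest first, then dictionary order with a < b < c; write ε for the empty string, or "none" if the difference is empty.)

The string b is accepted by P but not by Q.
No shorter string lies in the difference, and b is the lexicographically first length-1 string in L(P) \ L(Q).

b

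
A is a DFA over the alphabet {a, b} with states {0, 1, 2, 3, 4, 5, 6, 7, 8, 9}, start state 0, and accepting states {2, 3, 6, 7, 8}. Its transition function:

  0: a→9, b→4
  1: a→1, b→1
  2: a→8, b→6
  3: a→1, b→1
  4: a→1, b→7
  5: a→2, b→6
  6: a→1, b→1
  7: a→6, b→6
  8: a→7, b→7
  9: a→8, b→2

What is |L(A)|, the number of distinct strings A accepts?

19

The useful subgraph on states {0, 2, 4, 6, 7, 8, 9} is acyclic, so L(A) is finite; the longest accepting path visits 6 useful states, giving maximum string length 5.
Counting accepting paths from 0 by length: 3 of length 2, 6 of length 3, 6 of length 4, 4 of length 5. Total 19.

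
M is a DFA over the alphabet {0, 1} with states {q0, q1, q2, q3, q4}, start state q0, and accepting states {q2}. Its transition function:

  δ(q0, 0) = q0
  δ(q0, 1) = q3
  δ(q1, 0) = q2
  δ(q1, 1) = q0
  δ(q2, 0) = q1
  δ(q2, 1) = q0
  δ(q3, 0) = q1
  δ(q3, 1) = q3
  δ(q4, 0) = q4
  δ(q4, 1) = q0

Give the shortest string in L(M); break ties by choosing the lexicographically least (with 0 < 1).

100

A breadth-first search from q0 reaches an accepting state first via the path q0 → q3 → q1 → q2 on input 100.
No string of length < 3 is accepted (BFS exhausts all shorter strings without reaching an accepting state), and 100 is the lexicographically least accepting string of length 3.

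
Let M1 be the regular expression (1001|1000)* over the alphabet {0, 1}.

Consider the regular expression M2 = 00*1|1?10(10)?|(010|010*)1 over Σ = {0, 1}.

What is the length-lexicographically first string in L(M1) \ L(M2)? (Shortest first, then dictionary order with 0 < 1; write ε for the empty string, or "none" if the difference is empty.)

The empty string ε is accepted by M1 but not by M2.
Since ε is the unique shortest string, it is the required witness.

ε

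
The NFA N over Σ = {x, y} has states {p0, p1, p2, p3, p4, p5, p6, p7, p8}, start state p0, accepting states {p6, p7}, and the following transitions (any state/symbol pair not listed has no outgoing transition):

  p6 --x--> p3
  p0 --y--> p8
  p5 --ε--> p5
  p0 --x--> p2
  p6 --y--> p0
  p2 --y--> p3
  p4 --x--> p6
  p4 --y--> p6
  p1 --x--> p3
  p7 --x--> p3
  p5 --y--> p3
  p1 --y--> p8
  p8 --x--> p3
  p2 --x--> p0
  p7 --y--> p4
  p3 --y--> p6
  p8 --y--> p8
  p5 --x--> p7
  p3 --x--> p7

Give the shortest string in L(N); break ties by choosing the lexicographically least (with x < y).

A breadth-first search from p0 reaches an accepting state first via the path p0 → p2 → p3 → p7 on input xyx.
No string of length < 3 is accepted (BFS exhausts all shorter strings without reaching an accepting state), and xyx is the lexicographically least accepting string of length 3.

xyx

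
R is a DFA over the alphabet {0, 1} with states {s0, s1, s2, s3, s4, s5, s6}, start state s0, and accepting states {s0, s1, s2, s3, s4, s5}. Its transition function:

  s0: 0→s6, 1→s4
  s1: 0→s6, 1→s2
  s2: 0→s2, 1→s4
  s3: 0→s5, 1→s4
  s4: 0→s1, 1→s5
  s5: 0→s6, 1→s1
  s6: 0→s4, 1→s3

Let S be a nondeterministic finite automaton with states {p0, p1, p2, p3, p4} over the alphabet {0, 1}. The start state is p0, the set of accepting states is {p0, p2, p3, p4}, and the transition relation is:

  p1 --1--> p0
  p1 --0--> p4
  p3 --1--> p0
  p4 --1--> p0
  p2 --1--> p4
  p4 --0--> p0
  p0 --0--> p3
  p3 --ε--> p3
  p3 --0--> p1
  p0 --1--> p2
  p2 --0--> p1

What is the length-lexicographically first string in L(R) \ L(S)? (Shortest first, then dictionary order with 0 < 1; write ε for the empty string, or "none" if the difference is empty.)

00

The string 00 is accepted by R but not by S.
No shorter string lies in the difference, and 00 is the lexicographically first length-2 string in L(R) \ L(S).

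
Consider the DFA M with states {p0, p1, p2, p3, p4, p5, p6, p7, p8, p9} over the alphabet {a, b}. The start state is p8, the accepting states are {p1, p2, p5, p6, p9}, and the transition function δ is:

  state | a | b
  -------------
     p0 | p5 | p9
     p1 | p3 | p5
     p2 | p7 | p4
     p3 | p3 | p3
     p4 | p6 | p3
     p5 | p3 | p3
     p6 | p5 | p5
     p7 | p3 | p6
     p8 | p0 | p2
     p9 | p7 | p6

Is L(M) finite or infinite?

The useful states (reachable from p8 and able to reach an accepting state) are {p0, p2, p4, p5, p6, p7, p8, p9}.
Restricted to these states the transition graph has no cycle, so every accepting path has bounded length and L is finite.

finite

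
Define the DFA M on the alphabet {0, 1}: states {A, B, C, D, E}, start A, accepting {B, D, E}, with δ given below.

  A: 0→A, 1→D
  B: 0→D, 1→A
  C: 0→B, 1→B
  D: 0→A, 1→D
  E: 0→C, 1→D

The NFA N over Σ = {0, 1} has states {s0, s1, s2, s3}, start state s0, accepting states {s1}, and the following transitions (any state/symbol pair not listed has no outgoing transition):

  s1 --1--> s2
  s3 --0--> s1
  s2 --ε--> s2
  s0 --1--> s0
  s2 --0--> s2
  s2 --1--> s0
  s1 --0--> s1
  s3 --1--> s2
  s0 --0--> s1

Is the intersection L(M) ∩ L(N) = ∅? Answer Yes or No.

Yes

Exploring the product automaton M × N from the start pair (A, s0), following both machines on each input symbol, reaches 5 state pairs: (A, s0), (A, s1), (D, s0), (D, s2), (A, s2).
M accepts in {B, D, E} and N accepts in {s1}; no reachable pair has both components accepting, so no string drives both machines to acceptance simultaneously and L(M) ∩ L(N) = ∅.
So no string is accepted by both, and the intersection is empty.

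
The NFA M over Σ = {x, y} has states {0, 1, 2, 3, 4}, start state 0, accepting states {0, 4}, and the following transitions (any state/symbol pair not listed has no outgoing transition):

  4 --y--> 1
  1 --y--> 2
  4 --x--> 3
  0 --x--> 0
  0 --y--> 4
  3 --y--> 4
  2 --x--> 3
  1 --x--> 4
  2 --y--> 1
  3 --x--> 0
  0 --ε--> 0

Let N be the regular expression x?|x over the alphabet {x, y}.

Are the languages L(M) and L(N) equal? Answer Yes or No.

The string y is accepted by M but rejected by N.
So L(M) ≠ L(N).

No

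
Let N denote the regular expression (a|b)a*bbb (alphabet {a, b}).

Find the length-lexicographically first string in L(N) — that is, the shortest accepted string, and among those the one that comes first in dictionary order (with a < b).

abbb

By inspection of the expression, no string of length less than 4 matches, and abbb is the lexicographically first match of length 4.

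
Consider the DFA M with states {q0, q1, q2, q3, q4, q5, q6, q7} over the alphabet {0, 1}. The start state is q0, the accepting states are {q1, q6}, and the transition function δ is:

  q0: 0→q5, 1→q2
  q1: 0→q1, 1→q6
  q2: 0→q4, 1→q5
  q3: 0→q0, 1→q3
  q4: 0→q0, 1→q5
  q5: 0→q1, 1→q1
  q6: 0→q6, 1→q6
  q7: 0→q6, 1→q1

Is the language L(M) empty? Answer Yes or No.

The string 00 is accepted: the run q0 → q5 → q1 ends in the accepting state q1.
Since at least one string is accepted, L(M) is not empty.

No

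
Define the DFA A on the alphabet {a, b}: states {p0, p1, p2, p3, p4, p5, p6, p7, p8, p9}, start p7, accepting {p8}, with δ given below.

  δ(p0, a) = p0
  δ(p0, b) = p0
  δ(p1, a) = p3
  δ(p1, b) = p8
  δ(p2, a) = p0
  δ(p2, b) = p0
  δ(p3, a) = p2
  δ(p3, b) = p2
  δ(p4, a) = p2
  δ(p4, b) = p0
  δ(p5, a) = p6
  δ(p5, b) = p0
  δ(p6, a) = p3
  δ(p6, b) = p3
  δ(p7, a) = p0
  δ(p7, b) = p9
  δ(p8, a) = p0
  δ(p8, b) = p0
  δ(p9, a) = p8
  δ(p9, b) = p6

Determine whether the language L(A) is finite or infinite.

finite

The useful states (reachable from p7 and able to reach an accepting state) are {p7, p8, p9}.
Restricted to these states the transition graph has no cycle, so every accepting path has bounded length and L is finite.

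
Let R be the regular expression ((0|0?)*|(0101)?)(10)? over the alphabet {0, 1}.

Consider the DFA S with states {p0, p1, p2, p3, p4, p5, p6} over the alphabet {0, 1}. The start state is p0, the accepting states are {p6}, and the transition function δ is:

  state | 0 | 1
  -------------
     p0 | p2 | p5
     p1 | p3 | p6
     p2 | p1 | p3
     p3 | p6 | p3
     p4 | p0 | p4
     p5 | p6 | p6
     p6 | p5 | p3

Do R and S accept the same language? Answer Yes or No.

No

The empty string ε is accepted by R but rejected by S.
So L(R) ≠ L(S).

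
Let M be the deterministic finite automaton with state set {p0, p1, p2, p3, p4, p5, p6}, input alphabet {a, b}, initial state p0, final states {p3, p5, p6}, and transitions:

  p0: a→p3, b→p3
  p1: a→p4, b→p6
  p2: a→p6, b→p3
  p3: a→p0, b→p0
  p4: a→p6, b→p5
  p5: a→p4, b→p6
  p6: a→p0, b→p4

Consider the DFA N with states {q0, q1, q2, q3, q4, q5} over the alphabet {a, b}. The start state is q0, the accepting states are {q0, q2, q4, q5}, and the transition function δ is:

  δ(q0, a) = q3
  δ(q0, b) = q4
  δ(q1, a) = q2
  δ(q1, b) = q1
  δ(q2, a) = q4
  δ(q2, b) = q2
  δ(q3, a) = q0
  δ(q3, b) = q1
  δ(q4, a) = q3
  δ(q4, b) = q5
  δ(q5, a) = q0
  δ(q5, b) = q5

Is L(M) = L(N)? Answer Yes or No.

No

The string a is accepted by M but rejected by N.
So L(M) ≠ L(N).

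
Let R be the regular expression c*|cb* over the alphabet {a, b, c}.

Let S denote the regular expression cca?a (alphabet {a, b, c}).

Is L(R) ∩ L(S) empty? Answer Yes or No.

Converting the expression R to a DFA (subset construction, then merging equivalent states) gives the minimal DFA with states {r0, r1, r2, r3, r4}, start state r0, accepting states {r0, r2, r3, r4} and transitions r0: a→r1, b→r1, c→r2; r1: a→r1, b→r1, c→r1; r2: a→r1, b→r3, c→r4; r3: a→r1, b→r3, c→r1; r4: a→r1, b→r1, c→r4.
Converting the expression S to a DFA (subset construction, then merging equivalent states) gives the minimal DFA with states {s0, s1, s2, s3, s4, s5}, start state s0, accepting states {s4, s5} and transitions s0: a→s1, b→s1, c→s2; s1: a→s1, b→s1, c→s1; s2: a→s1, b→s1, c→s3; s3: a→s4, b→s1, c→s1; s4: a→s5, b→s1, c→s1; s5: a→s1, b→s1, c→s1.
Exploring the product automaton R × S from the start pair (r0, s0), following both machines on each input symbol, reaches 8 state pairs: (r0, s0), (r1, s1), (r2, s2), (r3, s1), (r4, s3), (r1, s4), (r4, s1), (r1, s5).
R accepts in {r0, r2, r3, r4} and S accepts in {s4, s5}; no reachable pair has both components accepting, so no string drives both machines to acceptance simultaneously and L(R) ∩ L(S) = ∅.
So no string is accepted by both, and the intersection is empty.

Yes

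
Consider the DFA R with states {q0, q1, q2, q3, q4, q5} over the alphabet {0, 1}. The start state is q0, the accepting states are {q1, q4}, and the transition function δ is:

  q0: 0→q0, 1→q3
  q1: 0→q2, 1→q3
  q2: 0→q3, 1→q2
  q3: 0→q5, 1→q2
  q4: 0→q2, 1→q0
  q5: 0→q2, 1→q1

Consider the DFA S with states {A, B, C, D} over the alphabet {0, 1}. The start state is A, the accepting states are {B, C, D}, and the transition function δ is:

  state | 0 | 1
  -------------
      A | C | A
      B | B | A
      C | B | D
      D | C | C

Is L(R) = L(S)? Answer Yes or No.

No

The string 11001 is accepted by R but rejected by S.
So L(R) ≠ L(S).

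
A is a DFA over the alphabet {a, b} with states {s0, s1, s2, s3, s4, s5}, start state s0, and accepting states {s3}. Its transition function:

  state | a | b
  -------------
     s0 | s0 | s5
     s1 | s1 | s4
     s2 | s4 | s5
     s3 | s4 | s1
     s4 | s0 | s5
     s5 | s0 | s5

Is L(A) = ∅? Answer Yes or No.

Yes

The states reachable from the start state are {s0, s5}.
None of the accepting states {s3} is reachable, so no string is accepted and L(A) = ∅.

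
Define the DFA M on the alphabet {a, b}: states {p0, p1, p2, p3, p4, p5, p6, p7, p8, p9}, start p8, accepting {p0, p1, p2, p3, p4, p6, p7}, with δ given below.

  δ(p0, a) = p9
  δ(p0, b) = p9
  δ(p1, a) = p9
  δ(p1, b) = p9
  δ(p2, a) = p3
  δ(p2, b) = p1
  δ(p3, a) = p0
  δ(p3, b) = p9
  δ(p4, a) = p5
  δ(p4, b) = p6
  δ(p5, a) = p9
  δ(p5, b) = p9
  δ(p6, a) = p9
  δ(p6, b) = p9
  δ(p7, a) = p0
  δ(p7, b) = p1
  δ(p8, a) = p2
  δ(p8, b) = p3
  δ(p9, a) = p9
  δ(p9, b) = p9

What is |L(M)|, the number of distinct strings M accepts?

The useful subgraph on states {p0, p1, p2, p3, p8} is acyclic, so L(M) is finite; the longest accepting path visits 4 useful states, giving maximum string length 3.
Counting accepting paths from p8 by length: 2 of length 1, 3 of length 2, 1 of length 3. Total 6.

6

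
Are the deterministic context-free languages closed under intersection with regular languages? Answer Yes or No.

Yes

Run the DPDA and a DFA for the regular language in lock-step (product of the two finite controls, one shared stack, the DFA component advancing only on genuine input moves); the result is still deterministic and accepts when both components accept.
So the deterministic context-free languages are closed under intersection with a regular language.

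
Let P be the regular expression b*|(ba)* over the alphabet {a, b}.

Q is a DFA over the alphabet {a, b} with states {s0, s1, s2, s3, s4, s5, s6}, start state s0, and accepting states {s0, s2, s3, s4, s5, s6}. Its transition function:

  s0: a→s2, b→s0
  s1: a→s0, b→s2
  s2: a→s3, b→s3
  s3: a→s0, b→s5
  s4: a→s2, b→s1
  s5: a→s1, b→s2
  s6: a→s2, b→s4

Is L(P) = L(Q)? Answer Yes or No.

No

The string a is accepted by Q but rejected by P.
So L(P) ≠ L(Q).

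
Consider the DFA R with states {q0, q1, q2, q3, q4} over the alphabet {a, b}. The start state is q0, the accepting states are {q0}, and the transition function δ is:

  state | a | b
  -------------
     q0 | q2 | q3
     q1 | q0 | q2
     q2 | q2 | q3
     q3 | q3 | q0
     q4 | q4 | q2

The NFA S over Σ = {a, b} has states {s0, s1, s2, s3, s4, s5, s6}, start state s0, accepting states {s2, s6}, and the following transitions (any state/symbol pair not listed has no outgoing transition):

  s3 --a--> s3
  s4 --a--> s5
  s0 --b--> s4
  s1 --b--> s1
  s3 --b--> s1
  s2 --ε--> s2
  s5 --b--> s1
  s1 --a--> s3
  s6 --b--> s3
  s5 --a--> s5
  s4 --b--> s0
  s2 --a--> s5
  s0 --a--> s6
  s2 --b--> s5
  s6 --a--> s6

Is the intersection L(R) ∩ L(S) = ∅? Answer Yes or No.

Yes

Exploring the product automaton R × S from the start pair (q0, s0), following both machines on each input symbol, reaches 8 state pairs: (q0, s0), (q2, s6), (q3, s4), (q3, s3), (q3, s5), (q0, s1), (q2, s3), (q3, s1).
R accepts in {q0} and S accepts in {s2, s6}; no reachable pair has both components accepting, so no string drives both machines to acceptance simultaneously and L(R) ∩ L(S) = ∅.
So no string is accepted by both, and the intersection is empty.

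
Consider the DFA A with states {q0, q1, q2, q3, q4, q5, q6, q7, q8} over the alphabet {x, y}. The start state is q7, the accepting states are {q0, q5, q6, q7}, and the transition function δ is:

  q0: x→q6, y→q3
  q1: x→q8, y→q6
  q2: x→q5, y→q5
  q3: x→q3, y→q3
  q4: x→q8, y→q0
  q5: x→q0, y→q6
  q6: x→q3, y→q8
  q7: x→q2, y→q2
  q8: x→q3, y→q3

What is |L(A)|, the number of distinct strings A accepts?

17

The useful subgraph on states {q0, q2, q5, q6, q7} is acyclic, so L(A) is finite; the longest accepting path visits 5 useful states, giving maximum string length 4.
Counting accepting paths from q7 by length: 1 of length 0, 4 of length 2, 8 of length 3, 4 of length 4. Total 17.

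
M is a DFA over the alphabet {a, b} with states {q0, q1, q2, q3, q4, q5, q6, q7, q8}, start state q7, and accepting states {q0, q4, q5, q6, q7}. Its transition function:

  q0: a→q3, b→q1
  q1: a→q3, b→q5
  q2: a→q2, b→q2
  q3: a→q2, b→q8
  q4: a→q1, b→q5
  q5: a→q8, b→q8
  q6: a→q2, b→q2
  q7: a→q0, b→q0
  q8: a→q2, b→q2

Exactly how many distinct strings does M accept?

5

The useful subgraph on states {q0, q1, q5, q7} is acyclic, so L(M) is finite; the longest accepting path visits 4 useful states, giving maximum string length 3.
Counting accepting paths from q7 by length: 1 of length 0, 2 of length 1, 2 of length 3. Total 5.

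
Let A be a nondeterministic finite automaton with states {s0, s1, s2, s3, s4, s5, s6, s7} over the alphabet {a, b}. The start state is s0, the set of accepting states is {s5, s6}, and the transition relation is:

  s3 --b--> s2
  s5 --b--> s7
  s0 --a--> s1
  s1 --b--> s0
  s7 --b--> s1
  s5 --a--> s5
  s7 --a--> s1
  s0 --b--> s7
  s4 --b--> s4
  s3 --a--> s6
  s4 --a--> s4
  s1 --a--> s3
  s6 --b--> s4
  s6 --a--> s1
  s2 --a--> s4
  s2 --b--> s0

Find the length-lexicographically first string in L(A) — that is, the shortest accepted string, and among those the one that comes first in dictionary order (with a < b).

aaa

A breadth-first search from s0 reaches an accepting state first via the path s0 → s1 → s3 → s6 on input aaa.
No string of length < 3 is accepted (BFS exhausts all shorter strings without reaching an accepting state), and aaa is the lexicographically least accepting string of length 3.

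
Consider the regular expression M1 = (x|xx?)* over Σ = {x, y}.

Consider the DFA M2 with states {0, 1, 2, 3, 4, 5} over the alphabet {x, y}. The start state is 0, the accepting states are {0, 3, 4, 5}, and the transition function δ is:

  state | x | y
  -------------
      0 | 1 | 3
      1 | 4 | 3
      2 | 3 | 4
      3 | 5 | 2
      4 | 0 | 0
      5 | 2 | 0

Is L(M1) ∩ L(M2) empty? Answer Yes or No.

The empty string ε is accepted by both M1 and M2.
Hence L(M1) ∩ L(M2) ≠ ∅.

No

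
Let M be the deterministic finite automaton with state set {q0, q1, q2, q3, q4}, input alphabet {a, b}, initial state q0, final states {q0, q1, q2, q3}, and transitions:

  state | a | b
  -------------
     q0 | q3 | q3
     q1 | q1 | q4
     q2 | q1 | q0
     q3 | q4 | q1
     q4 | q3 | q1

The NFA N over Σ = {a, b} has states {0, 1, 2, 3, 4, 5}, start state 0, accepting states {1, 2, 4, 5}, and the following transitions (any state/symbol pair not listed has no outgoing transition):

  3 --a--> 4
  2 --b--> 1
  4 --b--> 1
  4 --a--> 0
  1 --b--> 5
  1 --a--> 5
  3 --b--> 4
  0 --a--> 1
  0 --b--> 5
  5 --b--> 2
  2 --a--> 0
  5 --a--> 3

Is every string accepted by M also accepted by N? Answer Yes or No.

The empty string ε is in L(M) but not in L(N).
So L(M) ⊄ L(N).

No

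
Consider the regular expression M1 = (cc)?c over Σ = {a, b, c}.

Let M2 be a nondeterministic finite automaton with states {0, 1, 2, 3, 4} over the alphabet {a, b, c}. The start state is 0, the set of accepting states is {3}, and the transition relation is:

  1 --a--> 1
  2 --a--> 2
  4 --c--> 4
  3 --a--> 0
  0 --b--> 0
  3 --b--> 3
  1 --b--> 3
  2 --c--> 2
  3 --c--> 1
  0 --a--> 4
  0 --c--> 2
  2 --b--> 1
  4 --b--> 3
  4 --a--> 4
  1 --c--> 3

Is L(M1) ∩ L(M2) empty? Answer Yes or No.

Yes

Converting the expression M1 to a DFA (subset construction, then merging equivalent states) gives the minimal DFA with states {r0, r1, r2, r3, r4}, start state r0, accepting states {r2, r4} and transitions r0: a→r1, b→r1, c→r2; r1: a→r1, b→r1, c→r1; r2: a→r1, b→r1, c→r3; r3: a→r1, b→r1, c→r4; r4: a→r1, b→r1, c→r1.
Exploring the product automaton M1 × M2 from the start pair (r0, 0), following both machines on each input symbol, reaches 9 state pairs: (r0, 0), (r1, 4), (r1, 0), (r2, 2), (r1, 3), (r1, 2), (r1, 1), (r3, 2), (r4, 2).
M1 accepts in {r2, r4} and M2 accepts in {3}; no reachable pair has both components accepting, so no string drives both machines to acceptance simultaneously and L(M1) ∩ L(M2) = ∅.
So no string is accepted by both, and the intersection is empty.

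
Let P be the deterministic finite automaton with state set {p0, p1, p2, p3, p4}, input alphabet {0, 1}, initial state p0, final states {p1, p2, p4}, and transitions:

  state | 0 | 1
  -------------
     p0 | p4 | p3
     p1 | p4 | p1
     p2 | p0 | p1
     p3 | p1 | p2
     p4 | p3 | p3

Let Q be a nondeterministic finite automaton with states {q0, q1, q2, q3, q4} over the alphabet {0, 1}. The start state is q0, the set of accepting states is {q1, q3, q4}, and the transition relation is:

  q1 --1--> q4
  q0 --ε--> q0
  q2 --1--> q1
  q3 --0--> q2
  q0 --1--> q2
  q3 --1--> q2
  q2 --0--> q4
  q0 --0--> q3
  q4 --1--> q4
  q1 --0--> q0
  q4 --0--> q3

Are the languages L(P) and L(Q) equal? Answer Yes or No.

Yes

Exploring the product automaton P × Q from the start pair (p0, q0), following both machines on each input symbol, reaches 5 state pairs: (p0, q0), (p4, q3), (p3, q2), (p1, q4), (p2, q1).
P accepts in {p1, p2, p4} and Q accepts in {q1, q3, q4}. In every reachable pair the two components are either both accepting — (p4, q3), (p1, q4), (p2, q1) — or both non-accepting, so no string is accepted by exactly one of the machines: L(P) \ L(Q) and L(Q) \ L(P) are both empty.
Hence every string is accepted by P iff it is accepted by Q, and the two languages coincide.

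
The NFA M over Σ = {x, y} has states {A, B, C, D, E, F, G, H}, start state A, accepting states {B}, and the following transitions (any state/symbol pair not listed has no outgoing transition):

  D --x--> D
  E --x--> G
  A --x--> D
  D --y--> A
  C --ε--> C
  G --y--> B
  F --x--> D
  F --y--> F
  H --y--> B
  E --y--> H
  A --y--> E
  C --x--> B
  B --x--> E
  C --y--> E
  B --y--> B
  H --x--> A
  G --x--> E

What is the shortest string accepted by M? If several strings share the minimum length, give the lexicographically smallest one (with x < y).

yxy

A breadth-first search from A reaches an accepting state first via the path A → E → G → B on input yxy.
No string of length < 3 is accepted (BFS exhausts all shorter strings without reaching an accepting state), and yxy is the lexicographically least accepting string of length 3.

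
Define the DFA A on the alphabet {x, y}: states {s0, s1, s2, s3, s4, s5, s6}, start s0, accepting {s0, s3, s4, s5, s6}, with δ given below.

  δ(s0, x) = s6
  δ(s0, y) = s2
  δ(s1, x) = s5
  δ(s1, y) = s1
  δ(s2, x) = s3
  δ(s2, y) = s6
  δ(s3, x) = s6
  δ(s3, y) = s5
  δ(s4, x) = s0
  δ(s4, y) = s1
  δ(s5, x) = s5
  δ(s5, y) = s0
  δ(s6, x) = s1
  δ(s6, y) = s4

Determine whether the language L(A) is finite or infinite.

State s0 is reachable from the start and can reach an accepting state, and it lies on the cycle s0 → s2 → s3 → s5 → s0.
Traversing that cycle any number of times yields accepted strings of unbounded length, so the language is infinite.

infinite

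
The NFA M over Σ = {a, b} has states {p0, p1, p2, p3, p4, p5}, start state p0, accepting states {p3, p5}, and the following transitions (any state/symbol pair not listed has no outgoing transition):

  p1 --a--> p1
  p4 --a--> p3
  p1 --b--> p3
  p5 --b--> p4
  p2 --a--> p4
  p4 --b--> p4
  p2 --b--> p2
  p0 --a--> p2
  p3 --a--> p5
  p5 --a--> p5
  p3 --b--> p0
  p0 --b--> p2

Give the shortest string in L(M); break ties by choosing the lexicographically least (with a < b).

aaa

A breadth-first search from p0 reaches an accepting state first via the path p0 → p2 → p4 → p3 on input aaa.
No string of length < 3 is accepted (BFS exhausts all shorter strings without reaching an accepting state), and aaa is the lexicographically least accepting string of length 3.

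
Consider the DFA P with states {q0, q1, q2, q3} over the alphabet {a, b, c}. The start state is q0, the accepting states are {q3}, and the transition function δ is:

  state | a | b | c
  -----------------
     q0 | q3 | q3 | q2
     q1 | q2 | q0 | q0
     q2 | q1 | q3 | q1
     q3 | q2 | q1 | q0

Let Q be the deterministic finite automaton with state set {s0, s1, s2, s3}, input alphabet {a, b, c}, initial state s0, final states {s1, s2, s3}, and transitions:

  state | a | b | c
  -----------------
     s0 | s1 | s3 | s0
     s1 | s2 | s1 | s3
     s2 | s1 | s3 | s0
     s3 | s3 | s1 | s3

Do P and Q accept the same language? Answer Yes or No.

The string aa is accepted by Q but rejected by P.
So L(P) ≠ L(Q).

No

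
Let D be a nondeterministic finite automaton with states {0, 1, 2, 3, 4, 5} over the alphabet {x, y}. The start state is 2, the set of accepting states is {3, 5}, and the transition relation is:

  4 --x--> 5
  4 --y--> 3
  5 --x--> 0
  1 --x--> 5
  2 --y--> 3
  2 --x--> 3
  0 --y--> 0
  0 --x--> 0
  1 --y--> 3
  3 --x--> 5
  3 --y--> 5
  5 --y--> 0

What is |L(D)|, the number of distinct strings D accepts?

6

The useful subgraph on states {2, 3, 5} is acyclic, so L(D) is finite; the longest accepting path visits 3 useful states, giving maximum string length 2.
Counting accepting paths from 2 by length: 2 of length 1, 4 of length 2. Total 6.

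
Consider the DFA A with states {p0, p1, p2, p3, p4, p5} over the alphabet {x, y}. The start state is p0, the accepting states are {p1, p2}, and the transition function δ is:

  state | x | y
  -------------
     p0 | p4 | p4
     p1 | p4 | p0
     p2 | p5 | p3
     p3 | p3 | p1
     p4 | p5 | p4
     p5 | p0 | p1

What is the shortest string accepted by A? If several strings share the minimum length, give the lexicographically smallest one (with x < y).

A breadth-first search from p0 reaches an accepting state first via the path p0 → p4 → p5 → p1 on input xxy.
No string of length < 3 is accepted (BFS exhausts all shorter strings without reaching an accepting state), and xxy is the lexicographically least accepting string of length 3.

xxy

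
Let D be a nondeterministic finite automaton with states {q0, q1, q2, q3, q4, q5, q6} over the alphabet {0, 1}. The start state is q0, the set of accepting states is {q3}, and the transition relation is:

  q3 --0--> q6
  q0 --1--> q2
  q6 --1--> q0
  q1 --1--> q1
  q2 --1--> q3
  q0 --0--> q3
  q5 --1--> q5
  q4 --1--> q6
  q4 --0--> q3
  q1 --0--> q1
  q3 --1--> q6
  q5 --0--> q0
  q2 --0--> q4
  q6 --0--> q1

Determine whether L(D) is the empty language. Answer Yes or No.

No

The string 0 is accepted: the run q0 → q3 ends in the accepting state q3.
Since at least one string is accepted, L(D) is not empty.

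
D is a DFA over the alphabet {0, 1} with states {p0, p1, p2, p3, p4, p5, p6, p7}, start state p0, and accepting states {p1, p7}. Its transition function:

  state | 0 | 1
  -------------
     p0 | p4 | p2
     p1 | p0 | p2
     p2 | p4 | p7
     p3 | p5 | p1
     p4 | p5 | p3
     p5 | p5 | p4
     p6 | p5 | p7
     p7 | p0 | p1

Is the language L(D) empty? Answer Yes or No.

The string 11 is accepted: the run p0 → p2 → p7 ends in the accepting state p7.
Since at least one string is accepted, L(D) is not empty.

No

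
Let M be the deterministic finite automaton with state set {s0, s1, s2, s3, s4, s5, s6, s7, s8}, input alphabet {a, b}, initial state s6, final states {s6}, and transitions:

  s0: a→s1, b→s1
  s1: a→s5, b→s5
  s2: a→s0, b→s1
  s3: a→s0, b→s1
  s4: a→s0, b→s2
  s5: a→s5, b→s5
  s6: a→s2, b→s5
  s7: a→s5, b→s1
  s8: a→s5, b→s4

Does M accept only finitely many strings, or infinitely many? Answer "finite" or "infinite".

The useful states (reachable from s6 and able to reach an accepting state) are {s6}.
Restricted to these states the transition graph has no cycle, so every accepting path has bounded length and L is finite.

finite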